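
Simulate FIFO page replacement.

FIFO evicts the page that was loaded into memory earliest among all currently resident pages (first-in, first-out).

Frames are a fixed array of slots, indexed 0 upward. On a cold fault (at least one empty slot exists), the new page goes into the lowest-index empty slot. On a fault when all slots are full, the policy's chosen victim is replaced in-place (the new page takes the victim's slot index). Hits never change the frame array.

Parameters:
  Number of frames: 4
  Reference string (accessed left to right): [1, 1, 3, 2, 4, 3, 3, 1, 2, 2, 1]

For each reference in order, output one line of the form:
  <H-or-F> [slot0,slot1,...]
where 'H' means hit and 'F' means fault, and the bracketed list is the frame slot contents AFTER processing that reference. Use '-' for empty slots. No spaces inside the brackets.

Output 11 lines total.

F [1,-,-,-]
H [1,-,-,-]
F [1,3,-,-]
F [1,3,2,-]
F [1,3,2,4]
H [1,3,2,4]
H [1,3,2,4]
H [1,3,2,4]
H [1,3,2,4]
H [1,3,2,4]
H [1,3,2,4]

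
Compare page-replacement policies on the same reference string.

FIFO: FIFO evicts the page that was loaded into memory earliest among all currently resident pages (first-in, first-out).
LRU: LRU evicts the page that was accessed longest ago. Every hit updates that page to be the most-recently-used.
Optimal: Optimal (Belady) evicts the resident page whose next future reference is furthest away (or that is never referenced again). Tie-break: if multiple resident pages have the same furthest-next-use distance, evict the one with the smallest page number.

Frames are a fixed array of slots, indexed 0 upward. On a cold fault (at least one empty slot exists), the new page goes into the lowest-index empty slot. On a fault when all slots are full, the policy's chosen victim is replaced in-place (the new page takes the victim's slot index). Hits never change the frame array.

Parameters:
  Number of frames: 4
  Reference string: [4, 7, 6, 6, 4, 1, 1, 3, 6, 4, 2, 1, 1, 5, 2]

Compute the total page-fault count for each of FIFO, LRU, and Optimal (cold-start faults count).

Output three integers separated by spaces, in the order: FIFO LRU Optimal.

Answer: 8 8 7

Derivation:
--- FIFO ---
  step 0: ref 4 -> FAULT, frames=[4,-,-,-] (faults so far: 1)
  step 1: ref 7 -> FAULT, frames=[4,7,-,-] (faults so far: 2)
  step 2: ref 6 -> FAULT, frames=[4,7,6,-] (faults so far: 3)
  step 3: ref 6 -> HIT, frames=[4,7,6,-] (faults so far: 3)
  step 4: ref 4 -> HIT, frames=[4,7,6,-] (faults so far: 3)
  step 5: ref 1 -> FAULT, frames=[4,7,6,1] (faults so far: 4)
  step 6: ref 1 -> HIT, frames=[4,7,6,1] (faults so far: 4)
  step 7: ref 3 -> FAULT, evict 4, frames=[3,7,6,1] (faults so far: 5)
  step 8: ref 6 -> HIT, frames=[3,7,6,1] (faults so far: 5)
  step 9: ref 4 -> FAULT, evict 7, frames=[3,4,6,1] (faults so far: 6)
  step 10: ref 2 -> FAULT, evict 6, frames=[3,4,2,1] (faults so far: 7)
  step 11: ref 1 -> HIT, frames=[3,4,2,1] (faults so far: 7)
  step 12: ref 1 -> HIT, frames=[3,4,2,1] (faults so far: 7)
  step 13: ref 5 -> FAULT, evict 1, frames=[3,4,2,5] (faults so far: 8)
  step 14: ref 2 -> HIT, frames=[3,4,2,5] (faults so far: 8)
  FIFO total faults: 8
--- LRU ---
  step 0: ref 4 -> FAULT, frames=[4,-,-,-] (faults so far: 1)
  step 1: ref 7 -> FAULT, frames=[4,7,-,-] (faults so far: 2)
  step 2: ref 6 -> FAULT, frames=[4,7,6,-] (faults so far: 3)
  step 3: ref 6 -> HIT, frames=[4,7,6,-] (faults so far: 3)
  step 4: ref 4 -> HIT, frames=[4,7,6,-] (faults so far: 3)
  step 5: ref 1 -> FAULT, frames=[4,7,6,1] (faults so far: 4)
  step 6: ref 1 -> HIT, frames=[4,7,6,1] (faults so far: 4)
  step 7: ref 3 -> FAULT, evict 7, frames=[4,3,6,1] (faults so far: 5)
  step 8: ref 6 -> HIT, frames=[4,3,6,1] (faults so far: 5)
  step 9: ref 4 -> HIT, frames=[4,3,6,1] (faults so far: 5)
  step 10: ref 2 -> FAULT, evict 1, frames=[4,3,6,2] (faults so far: 6)
  step 11: ref 1 -> FAULT, evict 3, frames=[4,1,6,2] (faults so far: 7)
  step 12: ref 1 -> HIT, frames=[4,1,6,2] (faults so far: 7)
  step 13: ref 5 -> FAULT, evict 6, frames=[4,1,5,2] (faults so far: 8)
  step 14: ref 2 -> HIT, frames=[4,1,5,2] (faults so far: 8)
  LRU total faults: 8
--- Optimal ---
  step 0: ref 4 -> FAULT, frames=[4,-,-,-] (faults so far: 1)
  step 1: ref 7 -> FAULT, frames=[4,7,-,-] (faults so far: 2)
  step 2: ref 6 -> FAULT, frames=[4,7,6,-] (faults so far: 3)
  step 3: ref 6 -> HIT, frames=[4,7,6,-] (faults so far: 3)
  step 4: ref 4 -> HIT, frames=[4,7,6,-] (faults so far: 3)
  step 5: ref 1 -> FAULT, frames=[4,7,6,1] (faults so far: 4)
  step 6: ref 1 -> HIT, frames=[4,7,6,1] (faults so far: 4)
  step 7: ref 3 -> FAULT, evict 7, frames=[4,3,6,1] (faults so far: 5)
  step 8: ref 6 -> HIT, frames=[4,3,6,1] (faults so far: 5)
  step 9: ref 4 -> HIT, frames=[4,3,6,1] (faults so far: 5)
  step 10: ref 2 -> FAULT, evict 3, frames=[4,2,6,1] (faults so far: 6)
  step 11: ref 1 -> HIT, frames=[4,2,6,1] (faults so far: 6)
  step 12: ref 1 -> HIT, frames=[4,2,6,1] (faults so far: 6)
  step 13: ref 5 -> FAULT, evict 1, frames=[4,2,6,5] (faults so far: 7)
  step 14: ref 2 -> HIT, frames=[4,2,6,5] (faults so far: 7)
  Optimal total faults: 7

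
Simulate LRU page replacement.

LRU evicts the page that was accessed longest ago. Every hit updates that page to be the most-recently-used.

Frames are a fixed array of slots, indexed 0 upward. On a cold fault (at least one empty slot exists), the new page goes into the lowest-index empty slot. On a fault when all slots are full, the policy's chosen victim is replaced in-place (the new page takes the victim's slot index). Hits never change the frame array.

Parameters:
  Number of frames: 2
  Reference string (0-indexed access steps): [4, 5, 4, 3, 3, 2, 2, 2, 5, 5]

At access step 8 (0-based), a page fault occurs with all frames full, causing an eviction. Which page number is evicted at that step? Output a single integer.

Step 0: ref 4 -> FAULT, frames=[4,-]
Step 1: ref 5 -> FAULT, frames=[4,5]
Step 2: ref 4 -> HIT, frames=[4,5]
Step 3: ref 3 -> FAULT, evict 5, frames=[4,3]
Step 4: ref 3 -> HIT, frames=[4,3]
Step 5: ref 2 -> FAULT, evict 4, frames=[2,3]
Step 6: ref 2 -> HIT, frames=[2,3]
Step 7: ref 2 -> HIT, frames=[2,3]
Step 8: ref 5 -> FAULT, evict 3, frames=[2,5]
At step 8: evicted page 3

Answer: 3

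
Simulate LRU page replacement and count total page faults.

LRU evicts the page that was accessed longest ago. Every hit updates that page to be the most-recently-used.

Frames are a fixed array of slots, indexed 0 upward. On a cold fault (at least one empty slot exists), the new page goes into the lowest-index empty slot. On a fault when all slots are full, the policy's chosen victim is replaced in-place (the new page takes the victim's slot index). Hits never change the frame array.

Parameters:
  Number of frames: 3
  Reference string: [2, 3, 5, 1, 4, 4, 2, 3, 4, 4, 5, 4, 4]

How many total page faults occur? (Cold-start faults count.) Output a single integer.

Step 0: ref 2 → FAULT, frames=[2,-,-]
Step 1: ref 3 → FAULT, frames=[2,3,-]
Step 2: ref 5 → FAULT, frames=[2,3,5]
Step 3: ref 1 → FAULT (evict 2), frames=[1,3,5]
Step 4: ref 4 → FAULT (evict 3), frames=[1,4,5]
Step 5: ref 4 → HIT, frames=[1,4,5]
Step 6: ref 2 → FAULT (evict 5), frames=[1,4,2]
Step 7: ref 3 → FAULT (evict 1), frames=[3,4,2]
Step 8: ref 4 → HIT, frames=[3,4,2]
Step 9: ref 4 → HIT, frames=[3,4,2]
Step 10: ref 5 → FAULT (evict 2), frames=[3,4,5]
Step 11: ref 4 → HIT, frames=[3,4,5]
Step 12: ref 4 → HIT, frames=[3,4,5]
Total faults: 8

Answer: 8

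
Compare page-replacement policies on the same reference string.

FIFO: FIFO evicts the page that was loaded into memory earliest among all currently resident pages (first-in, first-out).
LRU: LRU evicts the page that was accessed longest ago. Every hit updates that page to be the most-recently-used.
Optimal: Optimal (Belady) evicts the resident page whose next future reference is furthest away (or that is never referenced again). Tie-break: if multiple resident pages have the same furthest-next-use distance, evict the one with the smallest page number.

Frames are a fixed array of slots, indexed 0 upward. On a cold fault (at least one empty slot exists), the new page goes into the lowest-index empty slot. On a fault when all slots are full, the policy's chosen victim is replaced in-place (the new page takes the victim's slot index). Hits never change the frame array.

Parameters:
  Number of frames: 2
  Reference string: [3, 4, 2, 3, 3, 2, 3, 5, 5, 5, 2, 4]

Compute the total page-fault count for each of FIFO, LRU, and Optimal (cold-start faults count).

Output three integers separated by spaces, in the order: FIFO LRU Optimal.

--- FIFO ---
  step 0: ref 3 -> FAULT, frames=[3,-] (faults so far: 1)
  step 1: ref 4 -> FAULT, frames=[3,4] (faults so far: 2)
  step 2: ref 2 -> FAULT, evict 3, frames=[2,4] (faults so far: 3)
  step 3: ref 3 -> FAULT, evict 4, frames=[2,3] (faults so far: 4)
  step 4: ref 3 -> HIT, frames=[2,3] (faults so far: 4)
  step 5: ref 2 -> HIT, frames=[2,3] (faults so far: 4)
  step 6: ref 3 -> HIT, frames=[2,3] (faults so far: 4)
  step 7: ref 5 -> FAULT, evict 2, frames=[5,3] (faults so far: 5)
  step 8: ref 5 -> HIT, frames=[5,3] (faults so far: 5)
  step 9: ref 5 -> HIT, frames=[5,3] (faults so far: 5)
  step 10: ref 2 -> FAULT, evict 3, frames=[5,2] (faults so far: 6)
  step 11: ref 4 -> FAULT, evict 5, frames=[4,2] (faults so far: 7)
  FIFO total faults: 7
--- LRU ---
  step 0: ref 3 -> FAULT, frames=[3,-] (faults so far: 1)
  step 1: ref 4 -> FAULT, frames=[3,4] (faults so far: 2)
  step 2: ref 2 -> FAULT, evict 3, frames=[2,4] (faults so far: 3)
  step 3: ref 3 -> FAULT, evict 4, frames=[2,3] (faults so far: 4)
  step 4: ref 3 -> HIT, frames=[2,3] (faults so far: 4)
  step 5: ref 2 -> HIT, frames=[2,3] (faults so far: 4)
  step 6: ref 3 -> HIT, frames=[2,3] (faults so far: 4)
  step 7: ref 5 -> FAULT, evict 2, frames=[5,3] (faults so far: 5)
  step 8: ref 5 -> HIT, frames=[5,3] (faults so far: 5)
  step 9: ref 5 -> HIT, frames=[5,3] (faults so far: 5)
  step 10: ref 2 -> FAULT, evict 3, frames=[5,2] (faults so far: 6)
  step 11: ref 4 -> FAULT, evict 5, frames=[4,2] (faults so far: 7)
  LRU total faults: 7
--- Optimal ---
  step 0: ref 3 -> FAULT, frames=[3,-] (faults so far: 1)
  step 1: ref 4 -> FAULT, frames=[3,4] (faults so far: 2)
  step 2: ref 2 -> FAULT, evict 4, frames=[3,2] (faults so far: 3)
  step 3: ref 3 -> HIT, frames=[3,2] (faults so far: 3)
  step 4: ref 3 -> HIT, frames=[3,2] (faults so far: 3)
  step 5: ref 2 -> HIT, frames=[3,2] (faults so far: 3)
  step 6: ref 3 -> HIT, frames=[3,2] (faults so far: 3)
  step 7: ref 5 -> FAULT, evict 3, frames=[5,2] (faults so far: 4)
  step 8: ref 5 -> HIT, frames=[5,2] (faults so far: 4)
  step 9: ref 5 -> HIT, frames=[5,2] (faults so far: 4)
  step 10: ref 2 -> HIT, frames=[5,2] (faults so far: 4)
  step 11: ref 4 -> FAULT, evict 2, frames=[5,4] (faults so far: 5)
  Optimal total faults: 5

Answer: 7 7 5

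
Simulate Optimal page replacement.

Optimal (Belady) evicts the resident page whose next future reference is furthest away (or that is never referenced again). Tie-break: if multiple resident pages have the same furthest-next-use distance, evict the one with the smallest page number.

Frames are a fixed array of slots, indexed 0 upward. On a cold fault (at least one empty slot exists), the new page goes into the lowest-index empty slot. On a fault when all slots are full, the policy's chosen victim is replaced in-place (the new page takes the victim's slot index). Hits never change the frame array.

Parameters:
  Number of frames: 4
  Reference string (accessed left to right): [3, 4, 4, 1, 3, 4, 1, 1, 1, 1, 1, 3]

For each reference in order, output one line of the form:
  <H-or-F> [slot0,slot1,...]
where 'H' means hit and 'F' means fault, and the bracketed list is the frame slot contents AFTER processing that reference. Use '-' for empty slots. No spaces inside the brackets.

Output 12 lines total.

F [3,-,-,-]
F [3,4,-,-]
H [3,4,-,-]
F [3,4,1,-]
H [3,4,1,-]
H [3,4,1,-]
H [3,4,1,-]
H [3,4,1,-]
H [3,4,1,-]
H [3,4,1,-]
H [3,4,1,-]
H [3,4,1,-]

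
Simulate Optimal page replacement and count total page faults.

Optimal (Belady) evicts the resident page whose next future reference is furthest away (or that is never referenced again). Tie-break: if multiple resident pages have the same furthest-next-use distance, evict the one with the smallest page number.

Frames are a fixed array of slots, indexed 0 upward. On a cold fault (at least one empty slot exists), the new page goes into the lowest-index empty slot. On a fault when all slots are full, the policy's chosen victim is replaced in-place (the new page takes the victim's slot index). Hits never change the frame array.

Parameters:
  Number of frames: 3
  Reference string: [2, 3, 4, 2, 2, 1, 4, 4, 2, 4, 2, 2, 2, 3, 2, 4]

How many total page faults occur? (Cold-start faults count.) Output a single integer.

Step 0: ref 2 → FAULT, frames=[2,-,-]
Step 1: ref 3 → FAULT, frames=[2,3,-]
Step 2: ref 4 → FAULT, frames=[2,3,4]
Step 3: ref 2 → HIT, frames=[2,3,4]
Step 4: ref 2 → HIT, frames=[2,3,4]
Step 5: ref 1 → FAULT (evict 3), frames=[2,1,4]
Step 6: ref 4 → HIT, frames=[2,1,4]
Step 7: ref 4 → HIT, frames=[2,1,4]
Step 8: ref 2 → HIT, frames=[2,1,4]
Step 9: ref 4 → HIT, frames=[2,1,4]
Step 10: ref 2 → HIT, frames=[2,1,4]
Step 11: ref 2 → HIT, frames=[2,1,4]
Step 12: ref 2 → HIT, frames=[2,1,4]
Step 13: ref 3 → FAULT (evict 1), frames=[2,3,4]
Step 14: ref 2 → HIT, frames=[2,3,4]
Step 15: ref 4 → HIT, frames=[2,3,4]
Total faults: 5

Answer: 5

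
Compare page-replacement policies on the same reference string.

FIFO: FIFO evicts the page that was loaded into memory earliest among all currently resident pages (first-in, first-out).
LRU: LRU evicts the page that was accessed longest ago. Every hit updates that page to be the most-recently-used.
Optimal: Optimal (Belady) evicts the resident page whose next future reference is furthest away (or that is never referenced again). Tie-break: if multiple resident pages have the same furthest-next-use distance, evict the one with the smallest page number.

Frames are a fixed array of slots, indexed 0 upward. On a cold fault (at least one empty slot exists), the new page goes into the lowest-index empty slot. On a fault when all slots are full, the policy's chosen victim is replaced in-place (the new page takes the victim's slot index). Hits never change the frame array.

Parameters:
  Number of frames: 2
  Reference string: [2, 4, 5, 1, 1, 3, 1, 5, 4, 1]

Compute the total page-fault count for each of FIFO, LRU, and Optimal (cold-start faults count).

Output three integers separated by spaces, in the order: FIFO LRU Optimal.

Answer: 8 8 7

Derivation:
--- FIFO ---
  step 0: ref 2 -> FAULT, frames=[2,-] (faults so far: 1)
  step 1: ref 4 -> FAULT, frames=[2,4] (faults so far: 2)
  step 2: ref 5 -> FAULT, evict 2, frames=[5,4] (faults so far: 3)
  step 3: ref 1 -> FAULT, evict 4, frames=[5,1] (faults so far: 4)
  step 4: ref 1 -> HIT, frames=[5,1] (faults so far: 4)
  step 5: ref 3 -> FAULT, evict 5, frames=[3,1] (faults so far: 5)
  step 6: ref 1 -> HIT, frames=[3,1] (faults so far: 5)
  step 7: ref 5 -> FAULT, evict 1, frames=[3,5] (faults so far: 6)
  step 8: ref 4 -> FAULT, evict 3, frames=[4,5] (faults so far: 7)
  step 9: ref 1 -> FAULT, evict 5, frames=[4,1] (faults so far: 8)
  FIFO total faults: 8
--- LRU ---
  step 0: ref 2 -> FAULT, frames=[2,-] (faults so far: 1)
  step 1: ref 4 -> FAULT, frames=[2,4] (faults so far: 2)
  step 2: ref 5 -> FAULT, evict 2, frames=[5,4] (faults so far: 3)
  step 3: ref 1 -> FAULT, evict 4, frames=[5,1] (faults so far: 4)
  step 4: ref 1 -> HIT, frames=[5,1] (faults so far: 4)
  step 5: ref 3 -> FAULT, evict 5, frames=[3,1] (faults so far: 5)
  step 6: ref 1 -> HIT, frames=[3,1] (faults so far: 5)
  step 7: ref 5 -> FAULT, evict 3, frames=[5,1] (faults so far: 6)
  step 8: ref 4 -> FAULT, evict 1, frames=[5,4] (faults so far: 7)
  step 9: ref 1 -> FAULT, evict 5, frames=[1,4] (faults so far: 8)
  LRU total faults: 8
--- Optimal ---
  step 0: ref 2 -> FAULT, frames=[2,-] (faults so far: 1)
  step 1: ref 4 -> FAULT, frames=[2,4] (faults so far: 2)
  step 2: ref 5 -> FAULT, evict 2, frames=[5,4] (faults so far: 3)
  step 3: ref 1 -> FAULT, evict 4, frames=[5,1] (faults so far: 4)
  step 4: ref 1 -> HIT, frames=[5,1] (faults so far: 4)
  step 5: ref 3 -> FAULT, evict 5, frames=[3,1] (faults so far: 5)
  step 6: ref 1 -> HIT, frames=[3,1] (faults so far: 5)
  step 7: ref 5 -> FAULT, evict 3, frames=[5,1] (faults so far: 6)
  step 8: ref 4 -> FAULT, evict 5, frames=[4,1] (faults so far: 7)
  step 9: ref 1 -> HIT, frames=[4,1] (faults so far: 7)
  Optimal total faults: 7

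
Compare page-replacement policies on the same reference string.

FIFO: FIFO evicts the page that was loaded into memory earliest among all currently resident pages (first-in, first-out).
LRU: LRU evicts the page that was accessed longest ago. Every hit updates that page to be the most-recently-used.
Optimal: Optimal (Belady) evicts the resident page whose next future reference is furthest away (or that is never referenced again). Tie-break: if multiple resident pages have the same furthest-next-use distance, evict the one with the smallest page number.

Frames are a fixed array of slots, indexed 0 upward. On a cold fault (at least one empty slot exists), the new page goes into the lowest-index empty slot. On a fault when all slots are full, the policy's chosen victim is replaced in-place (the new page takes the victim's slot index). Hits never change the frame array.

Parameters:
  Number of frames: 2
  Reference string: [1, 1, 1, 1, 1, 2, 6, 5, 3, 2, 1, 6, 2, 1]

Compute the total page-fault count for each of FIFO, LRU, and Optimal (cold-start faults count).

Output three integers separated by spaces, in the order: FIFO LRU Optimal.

--- FIFO ---
  step 0: ref 1 -> FAULT, frames=[1,-] (faults so far: 1)
  step 1: ref 1 -> HIT, frames=[1,-] (faults so far: 1)
  step 2: ref 1 -> HIT, frames=[1,-] (faults so far: 1)
  step 3: ref 1 -> HIT, frames=[1,-] (faults so far: 1)
  step 4: ref 1 -> HIT, frames=[1,-] (faults so far: 1)
  step 5: ref 2 -> FAULT, frames=[1,2] (faults so far: 2)
  step 6: ref 6 -> FAULT, evict 1, frames=[6,2] (faults so far: 3)
  step 7: ref 5 -> FAULT, evict 2, frames=[6,5] (faults so far: 4)
  step 8: ref 3 -> FAULT, evict 6, frames=[3,5] (faults so far: 5)
  step 9: ref 2 -> FAULT, evict 5, frames=[3,2] (faults so far: 6)
  step 10: ref 1 -> FAULT, evict 3, frames=[1,2] (faults so far: 7)
  step 11: ref 6 -> FAULT, evict 2, frames=[1,6] (faults so far: 8)
  step 12: ref 2 -> FAULT, evict 1, frames=[2,6] (faults so far: 9)
  step 13: ref 1 -> FAULT, evict 6, frames=[2,1] (faults so far: 10)
  FIFO total faults: 10
--- LRU ---
  step 0: ref 1 -> FAULT, frames=[1,-] (faults so far: 1)
  step 1: ref 1 -> HIT, frames=[1,-] (faults so far: 1)
  step 2: ref 1 -> HIT, frames=[1,-] (faults so far: 1)
  step 3: ref 1 -> HIT, frames=[1,-] (faults so far: 1)
  step 4: ref 1 -> HIT, frames=[1,-] (faults so far: 1)
  step 5: ref 2 -> FAULT, frames=[1,2] (faults so far: 2)
  step 6: ref 6 -> FAULT, evict 1, frames=[6,2] (faults so far: 3)
  step 7: ref 5 -> FAULT, evict 2, frames=[6,5] (faults so far: 4)
  step 8: ref 3 -> FAULT, evict 6, frames=[3,5] (faults so far: 5)
  step 9: ref 2 -> FAULT, evict 5, frames=[3,2] (faults so far: 6)
  step 10: ref 1 -> FAULT, evict 3, frames=[1,2] (faults so far: 7)
  step 11: ref 6 -> FAULT, evict 2, frames=[1,6] (faults so far: 8)
  step 12: ref 2 -> FAULT, evict 1, frames=[2,6] (faults so far: 9)
  step 13: ref 1 -> FAULT, evict 6, frames=[2,1] (faults so far: 10)
  LRU total faults: 10
--- Optimal ---
  step 0: ref 1 -> FAULT, frames=[1,-] (faults so far: 1)
  step 1: ref 1 -> HIT, frames=[1,-] (faults so far: 1)
  step 2: ref 1 -> HIT, frames=[1,-] (faults so far: 1)
  step 3: ref 1 -> HIT, frames=[1,-] (faults so far: 1)
  step 4: ref 1 -> HIT, frames=[1,-] (faults so far: 1)
  step 5: ref 2 -> FAULT, frames=[1,2] (faults so far: 2)
  step 6: ref 6 -> FAULT, evict 1, frames=[6,2] (faults so far: 3)
  step 7: ref 5 -> FAULT, evict 6, frames=[5,2] (faults so far: 4)
  step 8: ref 3 -> FAULT, evict 5, frames=[3,2] (faults so far: 5)
  step 9: ref 2 -> HIT, frames=[3,2] (faults so far: 5)
  step 10: ref 1 -> FAULT, evict 3, frames=[1,2] (faults so far: 6)
  step 11: ref 6 -> FAULT, evict 1, frames=[6,2] (faults so far: 7)
  step 12: ref 2 -> HIT, frames=[6,2] (faults so far: 7)
  step 13: ref 1 -> FAULT, evict 2, frames=[6,1] (faults so far: 8)
  Optimal total faults: 8

Answer: 10 10 8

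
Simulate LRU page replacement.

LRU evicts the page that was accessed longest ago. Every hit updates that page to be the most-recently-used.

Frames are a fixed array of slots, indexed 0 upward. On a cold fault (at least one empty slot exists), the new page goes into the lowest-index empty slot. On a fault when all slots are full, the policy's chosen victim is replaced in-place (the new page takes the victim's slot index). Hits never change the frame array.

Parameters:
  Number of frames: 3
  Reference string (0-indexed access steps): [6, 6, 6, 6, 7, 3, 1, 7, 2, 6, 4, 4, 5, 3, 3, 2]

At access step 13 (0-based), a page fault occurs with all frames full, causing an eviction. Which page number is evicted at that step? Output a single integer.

Step 0: ref 6 -> FAULT, frames=[6,-,-]
Step 1: ref 6 -> HIT, frames=[6,-,-]
Step 2: ref 6 -> HIT, frames=[6,-,-]
Step 3: ref 6 -> HIT, frames=[6,-,-]
Step 4: ref 7 -> FAULT, frames=[6,7,-]
Step 5: ref 3 -> FAULT, frames=[6,7,3]
Step 6: ref 1 -> FAULT, evict 6, frames=[1,7,3]
Step 7: ref 7 -> HIT, frames=[1,7,3]
Step 8: ref 2 -> FAULT, evict 3, frames=[1,7,2]
Step 9: ref 6 -> FAULT, evict 1, frames=[6,7,2]
Step 10: ref 4 -> FAULT, evict 7, frames=[6,4,2]
Step 11: ref 4 -> HIT, frames=[6,4,2]
Step 12: ref 5 -> FAULT, evict 2, frames=[6,4,5]
Step 13: ref 3 -> FAULT, evict 6, frames=[3,4,5]
At step 13: evicted page 6

Answer: 6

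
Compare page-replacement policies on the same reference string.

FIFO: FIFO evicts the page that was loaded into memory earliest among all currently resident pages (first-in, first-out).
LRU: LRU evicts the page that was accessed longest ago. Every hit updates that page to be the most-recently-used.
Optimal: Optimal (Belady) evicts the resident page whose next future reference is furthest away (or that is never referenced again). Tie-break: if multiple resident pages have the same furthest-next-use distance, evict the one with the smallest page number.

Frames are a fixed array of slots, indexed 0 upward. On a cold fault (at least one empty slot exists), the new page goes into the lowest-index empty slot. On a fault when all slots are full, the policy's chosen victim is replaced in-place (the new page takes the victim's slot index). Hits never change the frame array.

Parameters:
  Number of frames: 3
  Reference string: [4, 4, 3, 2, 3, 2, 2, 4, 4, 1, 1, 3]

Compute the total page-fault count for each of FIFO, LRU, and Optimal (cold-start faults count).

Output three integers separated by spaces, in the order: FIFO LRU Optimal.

--- FIFO ---
  step 0: ref 4 -> FAULT, frames=[4,-,-] (faults so far: 1)
  step 1: ref 4 -> HIT, frames=[4,-,-] (faults so far: 1)
  step 2: ref 3 -> FAULT, frames=[4,3,-] (faults so far: 2)
  step 3: ref 2 -> FAULT, frames=[4,3,2] (faults so far: 3)
  step 4: ref 3 -> HIT, frames=[4,3,2] (faults so far: 3)
  step 5: ref 2 -> HIT, frames=[4,3,2] (faults so far: 3)
  step 6: ref 2 -> HIT, frames=[4,3,2] (faults so far: 3)
  step 7: ref 4 -> HIT, frames=[4,3,2] (faults so far: 3)
  step 8: ref 4 -> HIT, frames=[4,3,2] (faults so far: 3)
  step 9: ref 1 -> FAULT, evict 4, frames=[1,3,2] (faults so far: 4)
  step 10: ref 1 -> HIT, frames=[1,3,2] (faults so far: 4)
  step 11: ref 3 -> HIT, frames=[1,3,2] (faults so far: 4)
  FIFO total faults: 4
--- LRU ---
  step 0: ref 4 -> FAULT, frames=[4,-,-] (faults so far: 1)
  step 1: ref 4 -> HIT, frames=[4,-,-] (faults so far: 1)
  step 2: ref 3 -> FAULT, frames=[4,3,-] (faults so far: 2)
  step 3: ref 2 -> FAULT, frames=[4,3,2] (faults so far: 3)
  step 4: ref 3 -> HIT, frames=[4,3,2] (faults so far: 3)
  step 5: ref 2 -> HIT, frames=[4,3,2] (faults so far: 3)
  step 6: ref 2 -> HIT, frames=[4,3,2] (faults so far: 3)
  step 7: ref 4 -> HIT, frames=[4,3,2] (faults so far: 3)
  step 8: ref 4 -> HIT, frames=[4,3,2] (faults so far: 3)
  step 9: ref 1 -> FAULT, evict 3, frames=[4,1,2] (faults so far: 4)
  step 10: ref 1 -> HIT, frames=[4,1,2] (faults so far: 4)
  step 11: ref 3 -> FAULT, evict 2, frames=[4,1,3] (faults so far: 5)
  LRU total faults: 5
--- Optimal ---
  step 0: ref 4 -> FAULT, frames=[4,-,-] (faults so far: 1)
  step 1: ref 4 -> HIT, frames=[4,-,-] (faults so far: 1)
  step 2: ref 3 -> FAULT, frames=[4,3,-] (faults so far: 2)
  step 3: ref 2 -> FAULT, frames=[4,3,2] (faults so far: 3)
  step 4: ref 3 -> HIT, frames=[4,3,2] (faults so far: 3)
  step 5: ref 2 -> HIT, frames=[4,3,2] (faults so far: 3)
  step 6: ref 2 -> HIT, frames=[4,3,2] (faults so far: 3)
  step 7: ref 4 -> HIT, frames=[4,3,2] (faults so far: 3)
  step 8: ref 4 -> HIT, frames=[4,3,2] (faults so far: 3)
  step 9: ref 1 -> FAULT, evict 2, frames=[4,3,1] (faults so far: 4)
  step 10: ref 1 -> HIT, frames=[4,3,1] (faults so far: 4)
  step 11: ref 3 -> HIT, frames=[4,3,1] (faults so far: 4)
  Optimal total faults: 4

Answer: 4 5 4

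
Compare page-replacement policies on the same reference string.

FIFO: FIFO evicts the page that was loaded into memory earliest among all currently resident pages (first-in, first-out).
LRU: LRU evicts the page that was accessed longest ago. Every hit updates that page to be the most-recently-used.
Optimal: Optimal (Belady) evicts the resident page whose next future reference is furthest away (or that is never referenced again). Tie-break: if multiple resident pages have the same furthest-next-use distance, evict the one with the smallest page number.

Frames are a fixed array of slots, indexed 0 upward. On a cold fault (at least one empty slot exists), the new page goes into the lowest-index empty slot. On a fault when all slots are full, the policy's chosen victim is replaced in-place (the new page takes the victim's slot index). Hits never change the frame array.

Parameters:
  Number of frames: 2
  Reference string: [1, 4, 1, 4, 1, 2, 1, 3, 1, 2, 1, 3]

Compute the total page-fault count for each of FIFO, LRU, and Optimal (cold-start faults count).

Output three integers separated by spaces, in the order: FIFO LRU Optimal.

Answer: 8 6 6

Derivation:
--- FIFO ---
  step 0: ref 1 -> FAULT, frames=[1,-] (faults so far: 1)
  step 1: ref 4 -> FAULT, frames=[1,4] (faults so far: 2)
  step 2: ref 1 -> HIT, frames=[1,4] (faults so far: 2)
  step 3: ref 4 -> HIT, frames=[1,4] (faults so far: 2)
  step 4: ref 1 -> HIT, frames=[1,4] (faults so far: 2)
  step 5: ref 2 -> FAULT, evict 1, frames=[2,4] (faults so far: 3)
  step 6: ref 1 -> FAULT, evict 4, frames=[2,1] (faults so far: 4)
  step 7: ref 3 -> FAULT, evict 2, frames=[3,1] (faults so far: 5)
  step 8: ref 1 -> HIT, frames=[3,1] (faults so far: 5)
  step 9: ref 2 -> FAULT, evict 1, frames=[3,2] (faults so far: 6)
  step 10: ref 1 -> FAULT, evict 3, frames=[1,2] (faults so far: 7)
  step 11: ref 3 -> FAULT, evict 2, frames=[1,3] (faults so far: 8)
  FIFO total faults: 8
--- LRU ---
  step 0: ref 1 -> FAULT, frames=[1,-] (faults so far: 1)
  step 1: ref 4 -> FAULT, frames=[1,4] (faults so far: 2)
  step 2: ref 1 -> HIT, frames=[1,4] (faults so far: 2)
  step 3: ref 4 -> HIT, frames=[1,4] (faults so far: 2)
  step 4: ref 1 -> HIT, frames=[1,4] (faults so far: 2)
  step 5: ref 2 -> FAULT, evict 4, frames=[1,2] (faults so far: 3)
  step 6: ref 1 -> HIT, frames=[1,2] (faults so far: 3)
  step 7: ref 3 -> FAULT, evict 2, frames=[1,3] (faults so far: 4)
  step 8: ref 1 -> HIT, frames=[1,3] (faults so far: 4)
  step 9: ref 2 -> FAULT, evict 3, frames=[1,2] (faults so far: 5)
  step 10: ref 1 -> HIT, frames=[1,2] (faults so far: 5)
  step 11: ref 3 -> FAULT, evict 2, frames=[1,3] (faults so far: 6)
  LRU total faults: 6
--- Optimal ---
  step 0: ref 1 -> FAULT, frames=[1,-] (faults so far: 1)
  step 1: ref 4 -> FAULT, frames=[1,4] (faults so far: 2)
  step 2: ref 1 -> HIT, frames=[1,4] (faults so far: 2)
  step 3: ref 4 -> HIT, frames=[1,4] (faults so far: 2)
  step 4: ref 1 -> HIT, frames=[1,4] (faults so far: 2)
  step 5: ref 2 -> FAULT, evict 4, frames=[1,2] (faults so far: 3)
  step 6: ref 1 -> HIT, frames=[1,2] (faults so far: 3)
  step 7: ref 3 -> FAULT, evict 2, frames=[1,3] (faults so far: 4)
  step 8: ref 1 -> HIT, frames=[1,3] (faults so far: 4)
  step 9: ref 2 -> FAULT, evict 3, frames=[1,2] (faults so far: 5)
  step 10: ref 1 -> HIT, frames=[1,2] (faults so far: 5)
  step 11: ref 3 -> FAULT, evict 1, frames=[3,2] (faults so far: 6)
  Optimal total faults: 6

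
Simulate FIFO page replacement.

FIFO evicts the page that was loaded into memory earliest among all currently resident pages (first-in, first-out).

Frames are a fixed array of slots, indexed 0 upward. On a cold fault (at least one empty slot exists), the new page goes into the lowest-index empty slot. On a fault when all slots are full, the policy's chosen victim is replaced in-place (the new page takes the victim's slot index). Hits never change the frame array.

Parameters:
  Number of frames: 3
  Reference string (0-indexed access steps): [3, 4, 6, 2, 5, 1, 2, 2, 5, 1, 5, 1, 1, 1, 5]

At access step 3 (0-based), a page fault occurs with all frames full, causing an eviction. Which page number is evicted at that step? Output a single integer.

Step 0: ref 3 -> FAULT, frames=[3,-,-]
Step 1: ref 4 -> FAULT, frames=[3,4,-]
Step 2: ref 6 -> FAULT, frames=[3,4,6]
Step 3: ref 2 -> FAULT, evict 3, frames=[2,4,6]
At step 3: evicted page 3

Answer: 3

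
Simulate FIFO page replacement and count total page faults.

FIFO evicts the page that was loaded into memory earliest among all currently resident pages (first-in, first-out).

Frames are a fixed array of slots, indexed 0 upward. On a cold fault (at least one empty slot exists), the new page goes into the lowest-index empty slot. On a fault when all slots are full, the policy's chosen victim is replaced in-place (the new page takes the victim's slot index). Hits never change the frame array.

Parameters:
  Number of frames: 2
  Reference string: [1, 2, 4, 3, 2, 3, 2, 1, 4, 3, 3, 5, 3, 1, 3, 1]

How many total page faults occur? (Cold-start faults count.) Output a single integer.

Step 0: ref 1 → FAULT, frames=[1,-]
Step 1: ref 2 → FAULT, frames=[1,2]
Step 2: ref 4 → FAULT (evict 1), frames=[4,2]
Step 3: ref 3 → FAULT (evict 2), frames=[4,3]
Step 4: ref 2 → FAULT (evict 4), frames=[2,3]
Step 5: ref 3 → HIT, frames=[2,3]
Step 6: ref 2 → HIT, frames=[2,3]
Step 7: ref 1 → FAULT (evict 3), frames=[2,1]
Step 8: ref 4 → FAULT (evict 2), frames=[4,1]
Step 9: ref 3 → FAULT (evict 1), frames=[4,3]
Step 10: ref 3 → HIT, frames=[4,3]
Step 11: ref 5 → FAULT (evict 4), frames=[5,3]
Step 12: ref 3 → HIT, frames=[5,3]
Step 13: ref 1 → FAULT (evict 3), frames=[5,1]
Step 14: ref 3 → FAULT (evict 5), frames=[3,1]
Step 15: ref 1 → HIT, frames=[3,1]
Total faults: 11

Answer: 11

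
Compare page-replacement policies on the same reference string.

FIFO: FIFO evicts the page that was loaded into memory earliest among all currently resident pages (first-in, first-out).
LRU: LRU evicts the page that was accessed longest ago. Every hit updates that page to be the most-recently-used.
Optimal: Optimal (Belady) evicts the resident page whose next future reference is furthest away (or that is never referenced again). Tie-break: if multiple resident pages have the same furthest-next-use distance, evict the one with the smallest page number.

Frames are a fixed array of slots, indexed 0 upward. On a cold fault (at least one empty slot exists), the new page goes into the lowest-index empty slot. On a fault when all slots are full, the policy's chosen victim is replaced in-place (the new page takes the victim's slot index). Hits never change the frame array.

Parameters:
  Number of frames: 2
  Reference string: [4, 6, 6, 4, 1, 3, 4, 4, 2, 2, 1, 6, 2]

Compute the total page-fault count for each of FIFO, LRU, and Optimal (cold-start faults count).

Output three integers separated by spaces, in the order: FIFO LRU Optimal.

Answer: 9 9 7

Derivation:
--- FIFO ---
  step 0: ref 4 -> FAULT, frames=[4,-] (faults so far: 1)
  step 1: ref 6 -> FAULT, frames=[4,6] (faults so far: 2)
  step 2: ref 6 -> HIT, frames=[4,6] (faults so far: 2)
  step 3: ref 4 -> HIT, frames=[4,6] (faults so far: 2)
  step 4: ref 1 -> FAULT, evict 4, frames=[1,6] (faults so far: 3)
  step 5: ref 3 -> FAULT, evict 6, frames=[1,3] (faults so far: 4)
  step 6: ref 4 -> FAULT, evict 1, frames=[4,3] (faults so far: 5)
  step 7: ref 4 -> HIT, frames=[4,3] (faults so far: 5)
  step 8: ref 2 -> FAULT, evict 3, frames=[4,2] (faults so far: 6)
  step 9: ref 2 -> HIT, frames=[4,2] (faults so far: 6)
  step 10: ref 1 -> FAULT, evict 4, frames=[1,2] (faults so far: 7)
  step 11: ref 6 -> FAULT, evict 2, frames=[1,6] (faults so far: 8)
  step 12: ref 2 -> FAULT, evict 1, frames=[2,6] (faults so far: 9)
  FIFO total faults: 9
--- LRU ---
  step 0: ref 4 -> FAULT, frames=[4,-] (faults so far: 1)
  step 1: ref 6 -> FAULT, frames=[4,6] (faults so far: 2)
  step 2: ref 6 -> HIT, frames=[4,6] (faults so far: 2)
  step 3: ref 4 -> HIT, frames=[4,6] (faults so far: 2)
  step 4: ref 1 -> FAULT, evict 6, frames=[4,1] (faults so far: 3)
  step 5: ref 3 -> FAULT, evict 4, frames=[3,1] (faults so far: 4)
  step 6: ref 4 -> FAULT, evict 1, frames=[3,4] (faults so far: 5)
  step 7: ref 4 -> HIT, frames=[3,4] (faults so far: 5)
  step 8: ref 2 -> FAULT, evict 3, frames=[2,4] (faults so far: 6)
  step 9: ref 2 -> HIT, frames=[2,4] (faults so far: 6)
  step 10: ref 1 -> FAULT, evict 4, frames=[2,1] (faults so far: 7)
  step 11: ref 6 -> FAULT, evict 2, frames=[6,1] (faults so far: 8)
  step 12: ref 2 -> FAULT, evict 1, frames=[6,2] (faults so far: 9)
  LRU total faults: 9
--- Optimal ---
  step 0: ref 4 -> FAULT, frames=[4,-] (faults so far: 1)
  step 1: ref 6 -> FAULT, frames=[4,6] (faults so far: 2)
  step 2: ref 6 -> HIT, frames=[4,6] (faults so far: 2)
  step 3: ref 4 -> HIT, frames=[4,6] (faults so far: 2)
  step 4: ref 1 -> FAULT, evict 6, frames=[4,1] (faults so far: 3)
  step 5: ref 3 -> FAULT, evict 1, frames=[4,3] (faults so far: 4)
  step 6: ref 4 -> HIT, frames=[4,3] (faults so far: 4)
  step 7: ref 4 -> HIT, frames=[4,3] (faults so far: 4)
  step 8: ref 2 -> FAULT, evict 3, frames=[4,2] (faults so far: 5)
  step 9: ref 2 -> HIT, frames=[4,2] (faults so far: 5)
  step 10: ref 1 -> FAULT, evict 4, frames=[1,2] (faults so far: 6)
  step 11: ref 6 -> FAULT, evict 1, frames=[6,2] (faults so far: 7)
  step 12: ref 2 -> HIT, frames=[6,2] (faults so far: 7)
  Optimal total faults: 7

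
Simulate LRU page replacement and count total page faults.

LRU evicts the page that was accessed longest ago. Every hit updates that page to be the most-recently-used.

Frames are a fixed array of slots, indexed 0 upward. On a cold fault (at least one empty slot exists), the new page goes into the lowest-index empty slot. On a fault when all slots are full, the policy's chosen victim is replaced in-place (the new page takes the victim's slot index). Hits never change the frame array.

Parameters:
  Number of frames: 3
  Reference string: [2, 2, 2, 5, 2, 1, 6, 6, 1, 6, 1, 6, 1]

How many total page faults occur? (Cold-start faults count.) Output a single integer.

Answer: 4

Derivation:
Step 0: ref 2 → FAULT, frames=[2,-,-]
Step 1: ref 2 → HIT, frames=[2,-,-]
Step 2: ref 2 → HIT, frames=[2,-,-]
Step 3: ref 5 → FAULT, frames=[2,5,-]
Step 4: ref 2 → HIT, frames=[2,5,-]
Step 5: ref 1 → FAULT, frames=[2,5,1]
Step 6: ref 6 → FAULT (evict 5), frames=[2,6,1]
Step 7: ref 6 → HIT, frames=[2,6,1]
Step 8: ref 1 → HIT, frames=[2,6,1]
Step 9: ref 6 → HIT, frames=[2,6,1]
Step 10: ref 1 → HIT, frames=[2,6,1]
Step 11: ref 6 → HIT, frames=[2,6,1]
Step 12: ref 1 → HIT, frames=[2,6,1]
Total faults: 4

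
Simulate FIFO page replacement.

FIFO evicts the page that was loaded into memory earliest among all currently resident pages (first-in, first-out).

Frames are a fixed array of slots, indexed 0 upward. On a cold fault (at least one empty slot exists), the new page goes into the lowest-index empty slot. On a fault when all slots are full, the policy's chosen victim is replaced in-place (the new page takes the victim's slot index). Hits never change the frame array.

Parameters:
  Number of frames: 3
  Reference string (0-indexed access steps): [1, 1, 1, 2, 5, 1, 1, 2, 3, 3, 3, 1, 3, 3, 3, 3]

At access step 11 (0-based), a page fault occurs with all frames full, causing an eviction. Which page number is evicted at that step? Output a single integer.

Answer: 2

Derivation:
Step 0: ref 1 -> FAULT, frames=[1,-,-]
Step 1: ref 1 -> HIT, frames=[1,-,-]
Step 2: ref 1 -> HIT, frames=[1,-,-]
Step 3: ref 2 -> FAULT, frames=[1,2,-]
Step 4: ref 5 -> FAULT, frames=[1,2,5]
Step 5: ref 1 -> HIT, frames=[1,2,5]
Step 6: ref 1 -> HIT, frames=[1,2,5]
Step 7: ref 2 -> HIT, frames=[1,2,5]
Step 8: ref 3 -> FAULT, evict 1, frames=[3,2,5]
Step 9: ref 3 -> HIT, frames=[3,2,5]
Step 10: ref 3 -> HIT, frames=[3,2,5]
Step 11: ref 1 -> FAULT, evict 2, frames=[3,1,5]
At step 11: evicted page 2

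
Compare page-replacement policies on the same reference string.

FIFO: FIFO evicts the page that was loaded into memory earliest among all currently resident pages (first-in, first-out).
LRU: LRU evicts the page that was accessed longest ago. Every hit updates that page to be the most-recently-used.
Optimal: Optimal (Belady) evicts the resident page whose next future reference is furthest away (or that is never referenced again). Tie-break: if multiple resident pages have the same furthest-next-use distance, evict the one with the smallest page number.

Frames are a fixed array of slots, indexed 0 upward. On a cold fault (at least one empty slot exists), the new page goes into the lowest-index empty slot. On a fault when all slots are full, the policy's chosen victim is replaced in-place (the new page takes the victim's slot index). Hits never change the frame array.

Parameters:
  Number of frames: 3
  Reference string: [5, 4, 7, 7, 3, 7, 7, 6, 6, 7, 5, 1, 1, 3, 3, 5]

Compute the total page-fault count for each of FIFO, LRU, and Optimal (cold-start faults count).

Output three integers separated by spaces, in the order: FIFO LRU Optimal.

--- FIFO ---
  step 0: ref 5 -> FAULT, frames=[5,-,-] (faults so far: 1)
  step 1: ref 4 -> FAULT, frames=[5,4,-] (faults so far: 2)
  step 2: ref 7 -> FAULT, frames=[5,4,7] (faults so far: 3)
  step 3: ref 7 -> HIT, frames=[5,4,7] (faults so far: 3)
  step 4: ref 3 -> FAULT, evict 5, frames=[3,4,7] (faults so far: 4)
  step 5: ref 7 -> HIT, frames=[3,4,7] (faults so far: 4)
  step 6: ref 7 -> HIT, frames=[3,4,7] (faults so far: 4)
  step 7: ref 6 -> FAULT, evict 4, frames=[3,6,7] (faults so far: 5)
  step 8: ref 6 -> HIT, frames=[3,6,7] (faults so far: 5)
  step 9: ref 7 -> HIT, frames=[3,6,7] (faults so far: 5)
  step 10: ref 5 -> FAULT, evict 7, frames=[3,6,5] (faults so far: 6)
  step 11: ref 1 -> FAULT, evict 3, frames=[1,6,5] (faults so far: 7)
  step 12: ref 1 -> HIT, frames=[1,6,5] (faults so far: 7)
  step 13: ref 3 -> FAULT, evict 6, frames=[1,3,5] (faults so far: 8)
  step 14: ref 3 -> HIT, frames=[1,3,5] (faults so far: 8)
  step 15: ref 5 -> HIT, frames=[1,3,5] (faults so far: 8)
  FIFO total faults: 8
--- LRU ---
  step 0: ref 5 -> FAULT, frames=[5,-,-] (faults so far: 1)
  step 1: ref 4 -> FAULT, frames=[5,4,-] (faults so far: 2)
  step 2: ref 7 -> FAULT, frames=[5,4,7] (faults so far: 3)
  step 3: ref 7 -> HIT, frames=[5,4,7] (faults so far: 3)
  step 4: ref 3 -> FAULT, evict 5, frames=[3,4,7] (faults so far: 4)
  step 5: ref 7 -> HIT, frames=[3,4,7] (faults so far: 4)
  step 6: ref 7 -> HIT, frames=[3,4,7] (faults so far: 4)
  step 7: ref 6 -> FAULT, evict 4, frames=[3,6,7] (faults so far: 5)
  step 8: ref 6 -> HIT, frames=[3,6,7] (faults so far: 5)
  step 9: ref 7 -> HIT, frames=[3,6,7] (faults so far: 5)
  step 10: ref 5 -> FAULT, evict 3, frames=[5,6,7] (faults so far: 6)
  step 11: ref 1 -> FAULT, evict 6, frames=[5,1,7] (faults so far: 7)
  step 12: ref 1 -> HIT, frames=[5,1,7] (faults so far: 7)
  step 13: ref 3 -> FAULT, evict 7, frames=[5,1,3] (faults so far: 8)
  step 14: ref 3 -> HIT, frames=[5,1,3] (faults so far: 8)
  step 15: ref 5 -> HIT, frames=[5,1,3] (faults so far: 8)
  LRU total faults: 8
--- Optimal ---
  step 0: ref 5 -> FAULT, frames=[5,-,-] (faults so far: 1)
  step 1: ref 4 -> FAULT, frames=[5,4,-] (faults so far: 2)
  step 2: ref 7 -> FAULT, frames=[5,4,7] (faults so far: 3)
  step 3: ref 7 -> HIT, frames=[5,4,7] (faults so far: 3)
  step 4: ref 3 -> FAULT, evict 4, frames=[5,3,7] (faults so far: 4)
  step 5: ref 7 -> HIT, frames=[5,3,7] (faults so far: 4)
  step 6: ref 7 -> HIT, frames=[5,3,7] (faults so far: 4)
  step 7: ref 6 -> FAULT, evict 3, frames=[5,6,7] (faults so far: 5)
  step 8: ref 6 -> HIT, frames=[5,6,7] (faults so far: 5)
  step 9: ref 7 -> HIT, frames=[5,6,7] (faults so far: 5)
  step 10: ref 5 -> HIT, frames=[5,6,7] (faults so far: 5)
  step 11: ref 1 -> FAULT, evict 6, frames=[5,1,7] (faults so far: 6)
  step 12: ref 1 -> HIT, frames=[5,1,7] (faults so far: 6)
  step 13: ref 3 -> FAULT, evict 1, frames=[5,3,7] (faults so far: 7)
  step 14: ref 3 -> HIT, frames=[5,3,7] (faults so far: 7)
  step 15: ref 5 -> HIT, frames=[5,3,7] (faults so far: 7)
  Optimal total faults: 7

Answer: 8 8 7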